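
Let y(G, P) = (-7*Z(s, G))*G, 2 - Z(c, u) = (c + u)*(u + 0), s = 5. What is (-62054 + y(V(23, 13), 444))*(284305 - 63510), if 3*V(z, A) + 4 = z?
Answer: -351491067530/27 ≈ -1.3018e+10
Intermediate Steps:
V(z, A) = -4/3 + z/3
Z(c, u) = 2 - u*(c + u) (Z(c, u) = 2 - (c + u)*(u + 0) = 2 - (c + u)*u = 2 - u*(c + u))
y(G, P) = G*(-14 + 7*G² + 35*G) (y(G, P) = (-7*(2 - G² - 1*5*G))*G = (-7*(2 - G² - 5*G))*G = (-14 + 7*G² + 35*G)*G = G*(-14 + 7*G² + 35*G))
(-62054 + y(V(23, 13), 444))*(284305 - 63510) = (-62054 + 7*(-4/3 + (⅓)*23)*(-2 + (-4/3 + (⅓)*23)² + 5*(-4/3 + (⅓)*23)))*(284305 - 63510) = (-62054 + 7*(-4/3 + 23/3)*(-2 + (-4/3 + 23/3)² + 5*(-4/3 + 23/3)))*220795 = (-62054 + 7*(19/3)*(-2 + (19/3)² + 5*(19/3)))*220795 = (-62054 + 7*(19/3)*(-2 + 361/9 + 95/3))*220795 = (-62054 + 7*(19/3)*(628/9))*220795 = (-62054 + 83524/27)*220795 = -1591934/27*220795 = -351491067530/27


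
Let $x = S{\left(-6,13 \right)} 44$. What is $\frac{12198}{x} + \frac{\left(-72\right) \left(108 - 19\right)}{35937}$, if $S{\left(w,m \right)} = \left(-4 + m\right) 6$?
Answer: $\frac{237449}{47916} \approx 4.9555$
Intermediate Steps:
$S{\left(w,m \right)} = -24 + 6 m$
$x = 2376$ ($x = \left(-24 + 6 \cdot 13\right) 44 = \left(-24 + 78\right) 44 = 54 \cdot 44 = 2376$)
$\frac{12198}{x} + \frac{\left(-72\right) \left(108 - 19\right)}{35937} = \frac{12198}{2376} + \frac{\left(-72\right) \left(108 - 19\right)}{35937} = 12198 \cdot \frac{1}{2376} + \left(-72\right) 89 \cdot \frac{1}{35937} = \frac{2033}{396} - \frac{712}{3993} = \frac{237449}{47916}$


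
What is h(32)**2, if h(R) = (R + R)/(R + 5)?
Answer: 4096/1369 ≈ 2.9920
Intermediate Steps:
h(R) = 2*R/(5 + R) (h(R) = (2*R)/(5 + R) = 2*R/(5 + R))
h(32)**2 = (2*32/(5 + 32))**2 = (2*32/37)**2 = (2*32*(1/37))**2 = (64/37)**2 = 4096/1369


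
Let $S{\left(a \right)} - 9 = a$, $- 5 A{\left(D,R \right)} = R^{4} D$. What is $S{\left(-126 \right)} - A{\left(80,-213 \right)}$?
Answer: $32933538459$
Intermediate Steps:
$A{\left(D,R \right)} = - \frac{D R^{4}}{5}$ ($A{\left(D,R \right)} = - \frac{R^{4} D}{5} = - \frac{D R^{4}}{5}$)
$S{\left(a \right)} = 9 + a$
$S{\left(-126 \right)} - A{\left(80,-213 \right)} = \left(9 - 126\right) - \left(- \frac{1}{5}\right) 80 \left(-213\right)^{4} = -117 - \left(- \frac{1}{5}\right) 80 \cdot 2058346161 = -117 - -32933538576 = -117 + 32933538576 = 32933538459$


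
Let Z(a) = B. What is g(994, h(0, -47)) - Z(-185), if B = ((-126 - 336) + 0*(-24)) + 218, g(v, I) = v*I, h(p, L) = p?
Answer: 244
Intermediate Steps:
g(v, I) = I*v
B = -244 (B = (-462 + 0) + 218 = -462 + 218 = -244)
Z(a) = -244
g(994, h(0, -47)) - Z(-185) = 0*994 - 1*(-244) = 0 + 244 = 244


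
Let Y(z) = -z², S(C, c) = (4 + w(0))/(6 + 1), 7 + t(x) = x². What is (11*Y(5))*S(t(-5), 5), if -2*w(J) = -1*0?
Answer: -1100/7 ≈ -157.14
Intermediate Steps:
w(J) = 0 (w(J) = -(-1)*0/2 = -½*0 = 0)
t(x) = -7 + x²
S(C, c) = 4/7 (S(C, c) = (4 + 0)/(6 + 1) = 4/7)
(11*Y(5))*S(t(-5), 5) = (11*(-1*5²))*(4/7) = (11*(-1*25))*(4/7) = (11*(-25))*(4/7) = -275*4/7 = -1100/7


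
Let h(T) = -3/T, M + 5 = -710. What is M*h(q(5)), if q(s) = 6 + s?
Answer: 195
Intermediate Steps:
M = -715 (M = -5 - 710 = -715)
M*h(q(5)) = -(-2145)/(6 + 5) = -(-2145)/11 = -715*(-3/11) = 195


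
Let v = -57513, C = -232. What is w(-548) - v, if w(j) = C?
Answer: 57281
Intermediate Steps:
w(j) = -232
w(-548) - v = -232 - 1*(-57513) = -232 + 57513 = 57281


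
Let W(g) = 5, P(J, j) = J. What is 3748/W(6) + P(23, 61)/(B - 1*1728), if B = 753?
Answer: 730837/975 ≈ 749.58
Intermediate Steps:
3748/W(6) + P(23, 61)/(B - 1*1728) = 3748/5 + 23/(753 - 1*1728) = 3748*(1/5) + 23/(753 - 1728) = 3748/5 + 23/(-975) = 3748/5 + 23*(-1/975) = 3748/5 - 23/975 = 730837/975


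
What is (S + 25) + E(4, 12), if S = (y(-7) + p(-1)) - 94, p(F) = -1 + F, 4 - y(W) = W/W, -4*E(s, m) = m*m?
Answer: -104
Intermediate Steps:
E(s, m) = -m²/4 (E(s, m) = -m*m/4 = -m²/4)
y(W) = 3 (y(W) = 4 - W/W = 4 - 1*1 = 4 - 1 = 3)
S = -93 (S = (3 + (-1 - 1)) - 94 = (3 - 2) - 94 = 1 - 94 = -93)
(S + 25) + E(4, 12) = (-93 + 25) - ¼*12² = -68 - ¼*144 = -68 - 36 = -104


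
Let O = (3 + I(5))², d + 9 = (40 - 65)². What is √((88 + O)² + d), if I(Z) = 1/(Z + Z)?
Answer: √101437121/100 ≈ 100.72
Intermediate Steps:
d = 616 (d = -9 + (40 - 65)² = -9 + (-25)² = -9 + 625 = 616)
I(Z) = 1/(2*Z)
O = 961/100 (O = (3 + (½)/5)² = (3 + (½)*(⅕))² = (3 + ⅒)² = (31/10)² = 961/100 ≈ 9.6100)
√((88 + O)² + d) = √((88 + 961/100)² + 616) = √((9761/100)² + 616) = √(95277121/10000 + 616) = √(101437121/10000) = √101437121/100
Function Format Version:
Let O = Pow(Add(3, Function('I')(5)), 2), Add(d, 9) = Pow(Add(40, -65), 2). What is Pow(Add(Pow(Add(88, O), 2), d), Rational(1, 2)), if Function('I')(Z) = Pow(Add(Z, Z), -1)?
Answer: Mul(Rational(1, 100), Pow(101437121, Rational(1, 2))) ≈ 100.72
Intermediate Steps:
d = 616 (d = Add(-9, Pow(Add(40, -65), 2)) = Add(-9, Pow(-25, 2)) = Add(-9, 625) = 616)
Function('I')(Z) = Mul(Rational(1, 2), Pow(Z, -1)) (Function('I')(Z) = Pow(Mul(2, Z), -1) = Mul(Rational(1, 2), Pow(Z, -1)))
O = Rational(961, 100) (O = Pow(Add(3, Mul(Rational(1, 2), Pow(5, -1))), 2) = Pow(Add(3, Mul(Rational(1, 2), Rational(1, 5))), 2) = Pow(Add(3, Rational(1, 10)), 2) = Pow(Rational(31, 10), 2) = Rational(961, 100) ≈ 9.6100)
Pow(Add(Pow(Add(88, O), 2), d), Rational(1, 2)) = Pow(Add(Pow(Add(88, Rational(961, 100)), 2), 616), Rational(1, 2)) = Pow(Add(Pow(Rational(9761, 100), 2), 616), Rational(1, 2)) = Pow(Add(Rational(95277121, 10000), 616), Rational(1, 2)) = Pow(Rational(101437121, 10000), Rational(1, 2)) = Mul(Rational(1, 100), Pow(101437121, Rational(1, 2)))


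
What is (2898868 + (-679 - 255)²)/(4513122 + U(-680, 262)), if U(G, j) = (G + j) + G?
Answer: 471403/564003 ≈ 0.83582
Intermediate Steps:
U(G, j) = j + 2*G
(2898868 + (-679 - 255)²)/(4513122 + U(-680, 262)) = (2898868 + (-679 - 255)²)/(4513122 + (262 + 2*(-680))) = (2898868 + (-934)²)/(4513122 + (262 - 1360)) = (2898868 + 872356)/(4513122 - 1098) = 3771224/4512024 = 3771224*(1/4512024) = 471403/564003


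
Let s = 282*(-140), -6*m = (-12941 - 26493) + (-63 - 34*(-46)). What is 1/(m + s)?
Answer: -6/198947 ≈ -3.0159e-5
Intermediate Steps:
m = 37933/6 (m = -((-12941 - 26493) + (-63 - 34*(-46)))/6 = -(-39434 + (-63 + 1564))/6 = -(-39434 + 1501)/6 = -⅙*(-37933) = 37933/6 ≈ 6322.2)
s = -39480
1/(m + s) = 1/(37933/6 - 39480) = 1/(-198947/6) = -6/198947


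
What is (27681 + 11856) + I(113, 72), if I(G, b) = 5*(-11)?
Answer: 39482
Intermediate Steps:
I(G, b) = -55
(27681 + 11856) + I(113, 72) = (27681 + 11856) - 55 = 39537 - 55 = 39482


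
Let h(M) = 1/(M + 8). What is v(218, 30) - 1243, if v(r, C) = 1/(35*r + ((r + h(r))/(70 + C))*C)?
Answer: -21617765241/17391607 ≈ -1243.0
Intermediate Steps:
h(M) = 1/(8 + M)
v(r, C) = 1/(35*r + C*(r + 1/(8 + r))/(70 + C)) (v(r, C) = 1/(35*r + ((r + 1/(8 + r))/(70 + C))*C) = 1/(35*r + C*(r + 1/(8 + r))/(70 + C)))
v(218, 30) - 1243 = (8 + 218)*(70 + 30)/(30 + 2*218*(8 + 218)*(1225 + 18*30)) - 1243 = 226*100/(30 + 2*218*226*(1225 + 540)) - 1243 = 226*100/(30 + 2*218*226*1765) - 1243 = 226*100/(30 + 173916040) - 1243 = 226*100/173916070 - 1243 = (1/173916070)*226*100 - 1243 = 2260/17391607 - 1243 = -21617765241/17391607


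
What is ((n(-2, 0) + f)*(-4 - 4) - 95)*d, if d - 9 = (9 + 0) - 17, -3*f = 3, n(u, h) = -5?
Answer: -47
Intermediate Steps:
f = -1 (f = -1/3*3 = -1)
d = 1 (d = 9 + ((9 + 0) - 17) = 9 + (9 - 17) = 9 - 8 = 1)
((n(-2, 0) + f)*(-4 - 4) - 95)*d = ((-5 - 1)*(-4 - 4) - 95)*1 = (-6*(-8) - 95)*1 = (48 - 95)*1 = -47*1 = -47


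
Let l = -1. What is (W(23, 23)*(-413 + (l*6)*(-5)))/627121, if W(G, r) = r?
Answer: -8809/627121 ≈ -0.014047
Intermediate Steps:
(W(23, 23)*(-413 + (l*6)*(-5)))/627121 = (23*(-413 - 1*6*(-5)))/627121 = (23*(-413 - 6*(-5)))*(1/627121) = (23*(-413 + 30))*(1/627121) = (23*(-383))*(1/627121) = -8809*1/627121 = -8809/627121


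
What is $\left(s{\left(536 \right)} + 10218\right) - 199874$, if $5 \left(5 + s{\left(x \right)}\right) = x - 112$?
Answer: $- \frac{947881}{5} \approx -1.8958 \cdot 10^{5}$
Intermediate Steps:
$s{\left(x \right)} = - \frac{137}{5} + \frac{x}{5}$ ($s{\left(x \right)} = -5 + \frac{x - 112}{5} = -5 + \frac{-112 + x}{5} = -5 + \left(- \frac{112}{5} + \frac{x}{5}\right) = - \frac{137}{5} + \frac{x}{5}$)
$\left(s{\left(536 \right)} + 10218\right) - 199874 = \left(\left(- \frac{137}{5} + \frac{1}{5} \cdot 536\right) + 10218\right) - 199874 = \left(\left(- \frac{137}{5} + \frac{536}{5}\right) + 10218\right) - 199874 = \left(\frac{399}{5} + 10218\right) - 199874 = \frac{51489}{5} - 199874 = - \frac{947881}{5}$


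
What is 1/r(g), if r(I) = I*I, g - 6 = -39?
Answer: 1/1089 ≈ 0.00091827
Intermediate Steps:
g = -33 (g = 6 - 39 = -33)
r(I) = I**2
1/r(g) = 1/((-33)**2) = 1/1089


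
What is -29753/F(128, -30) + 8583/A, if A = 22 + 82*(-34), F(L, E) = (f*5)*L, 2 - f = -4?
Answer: -19209253/1770240 ≈ -10.851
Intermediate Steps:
f = 6 (f = 2 - 1*(-4) = 2 + 4 = 6)
F(L, E) = 30*L (F(L, E) = (6*5)*L = 30*L)
A = -2766 (A = 22 - 2788 = -2766)
-29753/F(128, -30) + 8583/A = -29753/(30*128) + 8583/(-2766) = -29753/3840 + 8583*(-1/2766) = -29753*1/3840 - 2861/922 = -29753/3840 - 2861/922 = -19209253/1770240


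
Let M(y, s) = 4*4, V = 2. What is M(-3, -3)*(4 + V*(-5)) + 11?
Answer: -85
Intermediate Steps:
M(y, s) = 16
M(-3, -3)*(4 + V*(-5)) + 11 = 16*(4 + 2*(-5)) + 11 = 16*(4 - 10) + 11 = 16*(-6) + 11 = -96 + 11 = -85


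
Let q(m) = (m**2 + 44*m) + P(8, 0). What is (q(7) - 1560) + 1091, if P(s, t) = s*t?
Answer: -112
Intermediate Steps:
q(m) = m**2 + 44*m (q(m) = (m**2 + 44*m) + 8*0 = (m**2 + 44*m) + 0 = m**2 + 44*m)
(q(7) - 1560) + 1091 = (7*(44 + 7) - 1560) + 1091 = (7*51 - 1560) + 1091 = (357 - 1560) + 1091 = -1203 + 1091 = -112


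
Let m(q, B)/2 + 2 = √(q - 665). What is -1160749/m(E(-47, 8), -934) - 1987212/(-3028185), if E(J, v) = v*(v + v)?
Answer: 1172012597419/546082695 + 1160749*I*√537/1082 ≈ 2146.2 + 24860.0*I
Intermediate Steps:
E(J, v) = 2*v² (E(J, v) = v*(2*v) = 2*v²)
m(q, B) = -4 + 2*√(-665 + q) (m(q, B) = -4 + 2*√(q - 665) = -4 + 2*√(-665 + q))
-1160749/m(E(-47, 8), -934) - 1987212/(-3028185) = -1160749/(-4 + 2*√(-665 + 2*8²)) - 1987212/(-3028185) = -1160749/(-4 + 2*√(-665 + 2*64)) - 1987212*(-1/3028185) = -1160749/(-4 + 2*√(-665 + 128)) + 662404/1009395 = -1160749/(-4 + 2*√(-537)) + 662404/1009395 = -1160749/(-4 + 2*(I*√537)) + 662404/1009395 = -1160749/(-4 + 2*I*√537) + 662404/1009395 = 662404/1009395 - 1160749/(-4 + 2*I*√537)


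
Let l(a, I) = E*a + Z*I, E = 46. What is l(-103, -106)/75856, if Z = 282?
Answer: -17315/37928 ≈ -0.45652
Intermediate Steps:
l(a, I) = 46*a + 282*I
l(-103, -106)/75856 = (46*(-103) + 282*(-106))/75856 = (-4738 - 29892)*(1/75856) = -34630*1/75856 = -17315/37928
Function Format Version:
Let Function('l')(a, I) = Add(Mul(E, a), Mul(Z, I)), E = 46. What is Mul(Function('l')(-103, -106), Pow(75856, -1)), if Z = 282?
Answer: Rational(-17315, 37928) ≈ -0.45652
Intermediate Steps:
Function('l')(a, I) = Add(Mul(46, a), Mul(282, I))
Mul(Function('l')(-103, -106), Pow(75856, -1)) = Mul(Add(Mul(46, -103), Mul(282, -106)), Pow(75856, -1)) = Mul(Add(-4738, -29892), Rational(1, 75856)) = Mul(-34630, Rational(1, 75856)) = Rational(-17315, 37928)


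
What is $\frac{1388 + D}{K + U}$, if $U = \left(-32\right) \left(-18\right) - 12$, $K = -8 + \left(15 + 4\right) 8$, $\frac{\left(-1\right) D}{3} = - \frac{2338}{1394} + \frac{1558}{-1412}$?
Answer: $\frac{687114647}{348394056} \approx 1.9722$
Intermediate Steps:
$D = \frac{4104831}{492082}$ ($D = - 3 \left(- \frac{2338}{1394} + \frac{1558}{-1412}\right) = - 3 \left(\left(-2338\right) \frac{1}{1394} + 1558 \left(- \frac{1}{1412}\right)\right) = - 3 \left(- \frac{1169}{697} - \frac{779}{706}\right) = \left(-3\right) \left(- \frac{1368277}{492082}\right) = \frac{4104831}{492082} \approx 8.3418$)
$K = 144$ ($K = -8 + 19 \cdot 8 = -8 + 152 = 144$)
$U = 564$ ($U = 576 - 12 = 564$)
$\frac{1388 + D}{K + U} = \frac{1388 + \frac{4104831}{492082}}{144 + 564} = \frac{687114647}{492082 \cdot 708} = \frac{687114647}{492082} \cdot \frac{1}{708} = \frac{687114647}{348394056}$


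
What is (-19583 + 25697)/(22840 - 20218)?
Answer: 1019/437 ≈ 2.3318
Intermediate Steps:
(-19583 + 25697)/(22840 - 20218) = 6114/2622 = 6114*(1/2622) = 1019/437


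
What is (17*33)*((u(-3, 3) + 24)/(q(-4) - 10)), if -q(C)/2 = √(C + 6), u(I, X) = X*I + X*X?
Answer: -33660/23 + 6732*√2/23 ≈ -1049.5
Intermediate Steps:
u(I, X) = X² + I*X (u(I, X) = I*X + X² = X² + I*X)
q(C) = -2*√(6 + C) (q(C) = -2*√(C + 6) = -2*√(6 + C))
(17*33)*((u(-3, 3) + 24)/(q(-4) - 10)) = (17*33)*((3*(-3 + 3) + 24)/(-2*√(6 - 4) - 10)) = 561*((3*0 + 24)/(-2*√2 - 10)) = 561*((0 + 24)/(-10 - 2*√2)) = 561*(24/(-10 - 2*√2)) = 13464/(-10 - 2*√2)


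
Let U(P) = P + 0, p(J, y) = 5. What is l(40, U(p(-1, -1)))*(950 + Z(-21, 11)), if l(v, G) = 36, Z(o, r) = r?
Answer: 34596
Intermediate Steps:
U(P) = P
l(40, U(p(-1, -1)))*(950 + Z(-21, 11)) = 36*(950 + 11) = 36*961 = 34596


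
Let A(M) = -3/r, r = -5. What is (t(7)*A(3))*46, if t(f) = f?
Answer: 966/5 ≈ 193.20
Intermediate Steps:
A(M) = 3/5 (A(M) = -3/(-5) = -3*(-1/5) = 3/5)
(t(7)*A(3))*46 = (7*(3/5))*46 = (21/5)*46 = 966/5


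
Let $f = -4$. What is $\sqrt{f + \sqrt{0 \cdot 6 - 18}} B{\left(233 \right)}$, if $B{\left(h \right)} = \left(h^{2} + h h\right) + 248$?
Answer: $108826 \sqrt{-4 + 3 i \sqrt{2}} \approx 1.0413 \cdot 10^{5} + 2.4128 \cdot 10^{5} i$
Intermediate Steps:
$B{\left(h \right)} = 248 + 2 h^{2}$ ($B{\left(h \right)} = \left(h^{2} + h^{2}\right) + 248 = 2 h^{2} + 248 = 248 + 2 h^{2}$)
$\sqrt{f + \sqrt{0 \cdot 6 - 18}} B{\left(233 \right)} = \sqrt{-4 + \sqrt{0 \cdot 6 - 18}} \left(248 + 2 \cdot 233^{2}\right) = \sqrt{-4 + \sqrt{0 - 18}} \left(248 + 2 \cdot 54289\right) = \sqrt{-4 + \sqrt{-18}} \left(248 + 108578\right) = \sqrt{-4 + 3 i \sqrt{2}} \cdot 108826 = 108826 \sqrt{-4 + 3 i \sqrt{2}}$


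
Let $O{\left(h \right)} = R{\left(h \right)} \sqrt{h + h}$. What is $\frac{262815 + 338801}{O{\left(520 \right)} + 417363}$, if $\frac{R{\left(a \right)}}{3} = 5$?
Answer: $\frac{83697419536}{58063879923} - \frac{12032320 \sqrt{65}}{58063879923} \approx 1.4398$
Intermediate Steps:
$R{\left(a \right)} = 15$ ($R{\left(a \right)} = 3 \cdot 5 = 15$)
$O{\left(h \right)} = 15 \sqrt{2} \sqrt{h}$ ($O{\left(h \right)} = 15 \sqrt{h + h} = 15 \sqrt{2 h} = 15 \sqrt{2} \sqrt{h}$)
$\frac{262815 + 338801}{O{\left(520 \right)} + 417363} = \frac{262815 + 338801}{15 \sqrt{2} \sqrt{520} + 417363} = \frac{601616}{15 \sqrt{2} \cdot 2 \sqrt{130} + 417363} = \frac{601616}{60 \sqrt{65} + 417363} = \frac{601616}{417363 + 60 \sqrt{65}}$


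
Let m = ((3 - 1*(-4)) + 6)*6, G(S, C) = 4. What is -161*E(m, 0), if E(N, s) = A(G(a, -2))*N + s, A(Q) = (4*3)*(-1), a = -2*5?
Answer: 150696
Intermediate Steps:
a = -10
A(Q) = -12 (A(Q) = 12*(-1) = -12)
m = 78 (m = ((3 + 4) + 6)*6 = (7 + 6)*6 = 13*6 = 78)
E(N, s) = s - 12*N (E(N, s) = -12*N + s = s - 12*N)
-161*E(m, 0) = -161*(0 - 12*78) = -161*(0 - 936) = -161*(-936) = 150696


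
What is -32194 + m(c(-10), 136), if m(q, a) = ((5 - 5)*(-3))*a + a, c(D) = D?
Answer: -32058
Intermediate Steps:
m(q, a) = a (m(q, a) = (0*(-3))*a + a = 0*a + a = 0 + a = a)
-32194 + m(c(-10), 136) = -32194 + 136 = -32058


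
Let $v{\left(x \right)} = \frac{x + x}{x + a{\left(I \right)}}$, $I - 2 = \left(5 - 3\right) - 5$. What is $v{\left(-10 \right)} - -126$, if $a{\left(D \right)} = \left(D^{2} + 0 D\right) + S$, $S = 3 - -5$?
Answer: $146$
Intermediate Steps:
$S = 8$ ($S = 3 + 5 = 8$)
$I = -1$ ($I = 2 + \left(\left(5 - 3\right) - 5\right) = 2 + \left(2 - 5\right) = 2 - 3 = -1$)
$a{\left(D \right)} = 8 + D^{2}$ ($a{\left(D \right)} = \left(D^{2} + 0 D\right) + 8 = \left(D^{2} + 0\right) + 8 = D^{2} + 8 = 8 + D^{2}$)
$v{\left(x \right)} = \frac{2 x}{9 + x}$ ($v{\left(x \right)} = \frac{x + x}{x + \left(8 + \left(-1\right)^{2}\right)} = \frac{2 x}{x + \left(8 + 1\right)} = \frac{2 x}{x + 9} = \frac{2 x}{9 + x}$)
$v{\left(-10 \right)} - -126 = 2 \left(-10\right) \frac{1}{9 - 10} - -126 = 2 \left(-10\right) \frac{1}{-1} + 126 = 2 \left(-10\right) \left(-1\right) + 126 = 20 + 126 = 146$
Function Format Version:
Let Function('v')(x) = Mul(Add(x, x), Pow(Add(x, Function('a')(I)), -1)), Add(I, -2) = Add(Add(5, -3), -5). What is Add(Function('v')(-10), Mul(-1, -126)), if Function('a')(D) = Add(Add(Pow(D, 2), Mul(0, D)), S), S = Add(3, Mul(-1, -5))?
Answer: 146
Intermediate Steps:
S = 8 (S = Add(3, 5) = 8)
I = -1 (I = Add(2, Add(Add(5, -3), -5)) = Add(2, Add(2, -5)) = Add(2, -3) = -1)
Function('a')(D) = Add(8, Pow(D, 2)) (Function('a')(D) = Add(Add(Pow(D, 2), Mul(0, D)), 8) = Add(Add(Pow(D, 2), 0), 8) = Add(Pow(D, 2), 8) = Add(8, Pow(D, 2)))
Function('v')(x) = Mul(2, x, Pow(Add(9, x), -1)) (Function('v')(x) = Mul(Add(x, x), Pow(Add(x, Add(8, Pow(-1, 2))), -1)) = Mul(Mul(2, x), Pow(Add(x, Add(8, 1)), -1)) = Mul(Mul(2, x), Pow(Add(x, 9), -1)) = Mul(Mul(2, x), Pow(Add(9, x), -1)) = Mul(2, x, Pow(Add(9, x), -1)))
Add(Function('v')(-10), Mul(-1, -126)) = Add(Mul(2, -10, Pow(Add(9, -10), -1)), Mul(-1, -126)) = Add(Mul(2, -10, Pow(-1, -1)), 126) = Add(Mul(2, -10, -1), 126) = Add(20, 126) = 146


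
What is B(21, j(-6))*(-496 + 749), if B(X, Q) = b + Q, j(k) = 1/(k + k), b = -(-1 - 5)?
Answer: 17963/12 ≈ 1496.9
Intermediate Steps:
b = 6 (b = -1*(-6) = 6)
j(k) = 1/(2*k)
B(X, Q) = 6 + Q
B(21, j(-6))*(-496 + 749) = (6 + (1/2)/(-6))*(-496 + 749) = (6 + (1/2)*(-1/6))*253 = (6 - 1/12)*253 = (71/12)*253 = 17963/12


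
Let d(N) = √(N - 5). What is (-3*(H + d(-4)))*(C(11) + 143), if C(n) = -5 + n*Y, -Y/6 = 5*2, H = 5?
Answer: 7830 + 4698*I ≈ 7830.0 + 4698.0*I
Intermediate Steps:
Y = -60 (Y = -30*2 = -6*10 = -60)
C(n) = -5 - 60*n (C(n) = -5 + n*(-60) = -5 - 60*n)
d(N) = √(-5 + N)
(-3*(H + d(-4)))*(C(11) + 143) = (-3*(5 + √(-5 - 4)))*((-5 - 60*11) + 143) = (-3*(5 + √(-9)))*((-5 - 660) + 143) = (-3*(5 + 3*I))*(-665 + 143) = (-15 - 9*I)*(-522) = 7830 + 4698*I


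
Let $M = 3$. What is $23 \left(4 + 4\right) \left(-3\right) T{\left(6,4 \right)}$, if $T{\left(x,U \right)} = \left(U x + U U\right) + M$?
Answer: $-23736$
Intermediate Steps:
$T{\left(x,U \right)} = 3 + U^{2} + U x$ ($T{\left(x,U \right)} = \left(U x + U U\right) + 3 = \left(U x + U^{2}\right) + 3 = \left(U^{2} + U x\right) + 3 = 3 + U^{2} + U x$)
$23 \left(4 + 4\right) \left(-3\right) T{\left(6,4 \right)} = 23 \left(4 + 4\right) \left(-3\right) \left(3 + 4^{2} + 4 \cdot 6\right) = 23 \cdot 8 \left(-3\right) \left(3 + 16 + 24\right) = 23 \left(-24\right) 43 = \left(-552\right) 43 = -23736$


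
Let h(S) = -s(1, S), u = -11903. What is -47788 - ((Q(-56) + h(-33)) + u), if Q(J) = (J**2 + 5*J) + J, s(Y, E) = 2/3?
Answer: -116053/3 ≈ -38684.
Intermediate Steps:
s(Y, E) = 2/3 (s(Y, E) = 2*(1/3) = 2/3)
Q(J) = J**2 + 6*J
h(S) = -2/3 (h(S) = -1*2/3 = -2/3)
-47788 - ((Q(-56) + h(-33)) + u) = -47788 - ((-56*(6 - 56) - 2/3) - 11903) = -47788 - ((-56*(-50) - 2/3) - 11903) = -47788 - ((2800 - 2/3) - 11903) = -47788 - (8398/3 - 11903) = -47788 - 1*(-27311/3) = -47788 + 27311/3 = -116053/3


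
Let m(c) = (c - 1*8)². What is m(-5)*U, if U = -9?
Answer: -1521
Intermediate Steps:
m(c) = (-8 + c)² (m(c) = (c - 8)² = (-8 + c)²)
m(-5)*U = (-8 - 5)²*(-9) = (-13)²*(-9) = 169*(-9) = -1521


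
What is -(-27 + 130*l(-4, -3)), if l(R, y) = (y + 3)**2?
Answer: 27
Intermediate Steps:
l(R, y) = (3 + y)**2
-(-27 + 130*l(-4, -3)) = -(-27 + 130*(3 - 3)**2) = -(-27 + 130*0**2) = -(-27 + 130*0) = -(-27 + 0) = -1*(-27) = 27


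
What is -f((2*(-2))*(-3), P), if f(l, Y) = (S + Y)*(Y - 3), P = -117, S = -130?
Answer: -29640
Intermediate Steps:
f(l, Y) = (-130 + Y)*(-3 + Y) (f(l, Y) = (-130 + Y)*(Y - 3) = (-130 + Y)*(-3 + Y))
-f((2*(-2))*(-3), P) = -(390 + (-117)² - 133*(-117)) = -(390 + 13689 + 15561) = -1*29640 = -29640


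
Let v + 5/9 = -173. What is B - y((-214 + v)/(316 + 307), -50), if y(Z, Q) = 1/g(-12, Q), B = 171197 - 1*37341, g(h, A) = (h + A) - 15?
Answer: 10306913/77 ≈ 1.3386e+5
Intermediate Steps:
v = -1562/9 (v = -5/9 - 173 = -1562/9 ≈ -173.56)
g(h, A) = -15 + A + h (g(h, A) = (A + h) - 15 = -15 + A + h)
B = 133856 (B = 171197 - 37341 = 133856)
y(Z, Q) = 1/(-27 + Q) (y(Z, Q) = 1/(-15 + Q - 12) = 1/(-27 + Q))
B - y((-214 + v)/(316 + 307), -50) = 133856 - 1/(-27 - 50) = 133856 - 1/(-77) = 133856 - 1*(-1/77) = 133856 + 1/77 = 10306913/77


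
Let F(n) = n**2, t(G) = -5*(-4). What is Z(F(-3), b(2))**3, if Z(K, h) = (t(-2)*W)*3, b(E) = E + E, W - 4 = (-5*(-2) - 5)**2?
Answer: 5268024000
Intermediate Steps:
t(G) = 20
W = 29 (W = 4 + (-5*(-2) - 5)**2 = 4 + (10 - 5)**2 = 4 + 5**2 = 4 + 25 = 29)
b(E) = 2*E
Z(K, h) = 1740 (Z(K, h) = (20*29)*3 = 580*3 = 1740)
Z(F(-3), b(2))**3 = 1740**3 = 5268024000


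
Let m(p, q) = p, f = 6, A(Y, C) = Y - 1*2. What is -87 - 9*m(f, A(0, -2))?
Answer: -141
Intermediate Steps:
A(Y, C) = -2 + Y (A(Y, C) = Y - 2 = -2 + Y)
-87 - 9*m(f, A(0, -2)) = -87 - 9*6 = -87 - 54 = -141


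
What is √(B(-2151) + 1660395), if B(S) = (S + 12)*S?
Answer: 2*√1565346 ≈ 2502.3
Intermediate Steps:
B(S) = S*(12 + S) (B(S) = (12 + S)*S = S*(12 + S))
√(B(-2151) + 1660395) = √(-2151*(12 - 2151) + 1660395) = √(-2151*(-2139) + 1660395) = √(4600989 + 1660395) = √6261384 = 2*√1565346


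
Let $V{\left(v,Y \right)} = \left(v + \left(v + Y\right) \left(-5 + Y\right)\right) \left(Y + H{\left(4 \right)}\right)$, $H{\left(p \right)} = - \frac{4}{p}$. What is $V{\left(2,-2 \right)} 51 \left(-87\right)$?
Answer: $26622$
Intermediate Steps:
$V{\left(v,Y \right)} = \left(-1 + Y\right) \left(v + \left(-5 + Y\right) \left(Y + v\right)\right)$ ($V{\left(v,Y \right)} = \left(v + \left(v + Y\right) \left(-5 + Y\right)\right) \left(Y - \frac{4}{4}\right) = \left(v + \left(Y + v\right) \left(-5 + Y\right)\right) \left(Y - 1\right) = \left(v + \left(-5 + Y\right) \left(Y + v\right)\right) \left(Y - 1\right) = \left(v + \left(-5 + Y\right) \left(Y + v\right)\right) \left(-1 + Y\right) = \left(-1 + Y\right) \left(v + \left(-5 + Y\right) \left(Y + v\right)\right)$)
$V{\left(2,-2 \right)} 51 \left(-87\right) = \left(\left(-2\right)^{3} - 6 \left(-2\right)^{2} + 4 \cdot 2 + 5 \left(-2\right) + 2 \left(-2\right)^{2} - \left(-10\right) 2\right) 51 \left(-87\right) = \left(-8 - 24 + 8 - 10 + 2 \cdot 4 + 20\right) 51 \left(-87\right) = \left(-8 - 24 + 8 - 10 + 8 + 20\right) 51 \left(-87\right) = \left(-6\right) 51 \left(-87\right) = \left(-306\right) \left(-87\right) = 26622$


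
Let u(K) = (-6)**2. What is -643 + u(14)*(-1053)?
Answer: -38551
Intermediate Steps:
u(K) = 36
-643 + u(14)*(-1053) = -643 + 36*(-1053) = -643 - 37908 = -38551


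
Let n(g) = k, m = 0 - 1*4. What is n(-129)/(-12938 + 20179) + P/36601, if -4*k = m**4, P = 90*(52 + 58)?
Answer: 69343436/265027841 ≈ 0.26165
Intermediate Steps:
P = 9900 (P = 90*110 = 9900)
m = -4 (m = 0 - 4 = -4)
k = -64 (k = -1/4*(-4)**4 = -1/4*256 = -64)
n(g) = -64
n(-129)/(-12938 + 20179) + P/36601 = -64/(-12938 + 20179) + 9900/36601 = -64/7241 + 9900*(1/36601) = -64*1/7241 + 9900/36601 = -64/7241 + 9900/36601 = 69343436/265027841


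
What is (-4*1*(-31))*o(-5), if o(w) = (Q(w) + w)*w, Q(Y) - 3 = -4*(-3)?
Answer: -6200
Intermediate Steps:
Q(Y) = 15 (Q(Y) = 3 - 4*(-3) = 3 + 12 = 15)
o(w) = w*(15 + w) (o(w) = (15 + w)*w = w*(15 + w))
(-4*1*(-31))*o(-5) = (-4*1*(-31))*(-5*(15 - 5)) = (-4*(-31))*(-5*10) = 124*(-50) = -6200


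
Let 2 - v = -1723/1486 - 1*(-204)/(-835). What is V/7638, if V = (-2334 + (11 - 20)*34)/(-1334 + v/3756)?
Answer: 683537412800/2638113959531161 ≈ 0.00025910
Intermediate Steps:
v = 4223469/1240810 (v = 2 - (-1723/1486 - 1*(-204)/(-835)) = 2 - (-1723*1/1486 + 204*(-1/835)) = 2 - (-1723/1486 - 204/835) = 2 - 1*(-1741849/1240810) = 2 + 1741849/1240810 = 4223469/1240810 ≈ 3.4038)
V = 4101224476800/2072359748257 (V = (-2334 + (11 - 20)*34)/(-1334 + (4223469/1240810)/3756) = (-2334 - 9*34)/(-1334 + (4223469/1240810)*(1/3756)) = (-2334 - 306)/(-1334 + 1407823/1553494120) = -2640/(-2072359748257/1553494120) = -2640*(-1553494120/2072359748257) = 4101224476800/2072359748257 ≈ 1.9790)
V/7638 = (4101224476800/2072359748257)/7638 = (4101224476800/2072359748257)*(1/7638) = 683537412800/2638113959531161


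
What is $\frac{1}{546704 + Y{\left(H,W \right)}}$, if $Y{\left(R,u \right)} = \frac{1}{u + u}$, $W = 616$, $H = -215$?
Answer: $\frac{1232}{673539329} \approx 1.8291 \cdot 10^{-6}$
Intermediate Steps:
$Y{\left(R,u \right)} = \frac{1}{2 u}$
$\frac{1}{546704 + Y{\left(H,W \right)}} = \frac{1}{546704 + \frac{1}{2 \cdot 616}} = \frac{1}{546704 + \frac{1}{2} \cdot \frac{1}{616}} = \frac{1}{546704 + \frac{1}{1232}} = \frac{1}{\frac{673539329}{1232}} = \frac{1232}{673539329}$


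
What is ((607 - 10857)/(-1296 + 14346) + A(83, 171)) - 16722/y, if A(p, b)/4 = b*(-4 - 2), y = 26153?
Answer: -28023354839/6825933 ≈ -4105.4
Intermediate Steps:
A(p, b) = -24*b (A(p, b) = 4*(b*(-4 - 2)) = 4*(b*(-6)) = 4*(-6*b) = -24*b)
((607 - 10857)/(-1296 + 14346) + A(83, 171)) - 16722/y = ((607 - 10857)/(-1296 + 14346) - 24*171) - 16722/26153 = (-10250/13050 - 4104) - 16722*1/26153 = (-10250*1/13050 - 4104) - 16722/26153 = (-205/261 - 4104) - 16722/26153 = -1071349/261 - 16722/26153 = -28023354839/6825933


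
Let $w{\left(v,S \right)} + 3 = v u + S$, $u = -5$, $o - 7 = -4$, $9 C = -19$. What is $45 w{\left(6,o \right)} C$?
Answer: $2850$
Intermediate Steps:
$C = - \frac{19}{9}$ ($C = \frac{1}{9} \left(-19\right) = - \frac{19}{9} \approx -2.1111$)
$o = 3$ ($o = 7 - 4 = 3$)
$w{\left(v,S \right)} = -3 + S - 5 v$ ($w{\left(v,S \right)} = -3 + \left(v \left(-5\right) + S\right) = -3 + \left(- 5 v + S\right) = -3 + \left(S - 5 v\right) = -3 + S - 5 v$)
$45 w{\left(6,o \right)} C = 45 \left(-3 + 3 - 30\right) \left(- \frac{19}{9}\right) = 45 \left(-30\right) \left(- \frac{19}{9}\right) = \left(-1350\right) \left(- \frac{19}{9}\right) = 2850$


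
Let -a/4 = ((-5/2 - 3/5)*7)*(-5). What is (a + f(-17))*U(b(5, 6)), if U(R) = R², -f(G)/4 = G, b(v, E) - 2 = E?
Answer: -23424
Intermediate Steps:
b(v, E) = 2 + E
f(G) = -4*G
a = -434 (a = -4*(-5/2 - 3/5)*7*(-5) = -4*(-5*½ - 3*⅕)*7*(-5) = -4*(-5/2 - ⅗)*7*(-5) = -4*(-31/10*7)*(-5) = -(-434)*(-5)/5 = -4*217/2 = -434)
(a + f(-17))*U(b(5, 6)) = (-434 - 4*(-17))*(2 + 6)² = (-434 + 68)*8² = -366*64 = -23424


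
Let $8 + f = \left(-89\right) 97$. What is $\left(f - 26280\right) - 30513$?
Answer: $-65434$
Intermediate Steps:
$f = -8641$ ($f = -8 - 8633 = -8641$)
$\left(f - 26280\right) - 30513 = \left(-8641 - 26280\right) - 30513 = -34921 - 30513 = -65434$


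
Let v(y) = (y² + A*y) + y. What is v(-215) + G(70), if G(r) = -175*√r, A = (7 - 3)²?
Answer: 42570 - 175*√70 ≈ 41106.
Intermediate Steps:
A = 16 (A = 4² = 16)
v(y) = y² + 17*y (v(y) = (y² + 16*y) + y = y² + 17*y)
v(-215) + G(70) = -215*(17 - 215) - 175*√70 = -215*(-198) - 175*√70 = 42570 - 175*√70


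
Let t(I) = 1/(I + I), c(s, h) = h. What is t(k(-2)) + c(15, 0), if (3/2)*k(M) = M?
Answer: -3/8 ≈ -0.37500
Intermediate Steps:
k(M) = 2*M/3
t(I) = 1/(2*I)
t(k(-2)) + c(15, 0) = 1/(2*(((⅔)*(-2)))) + 0 = 1/(2*(-4/3)) + 0 = (½)*(-¾) + 0 = -3/8 + 0 = -3/8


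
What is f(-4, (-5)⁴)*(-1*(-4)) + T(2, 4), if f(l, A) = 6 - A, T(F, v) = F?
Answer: -2474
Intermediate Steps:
f(-4, (-5)⁴)*(-1*(-4)) + T(2, 4) = (6 - 1*(-5)⁴)*(-1*(-4)) + 2 = (6 - 1*625)*4 + 2 = (6 - 625)*4 + 2 = -619*4 + 2 = -2476 + 2 = -2474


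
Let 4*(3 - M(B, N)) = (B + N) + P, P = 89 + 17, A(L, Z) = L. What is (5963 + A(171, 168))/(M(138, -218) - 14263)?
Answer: -12268/28533 ≈ -0.42996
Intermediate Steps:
P = 106
M(B, N) = -47/2 - B/4 - N/4 (M(B, N) = 3 - ((B + N) + 106)/4 = 3 - (106 + B + N)/4 = 3 + (-53/2 - B/4 - N/4) = -47/2 - B/4 - N/4)
(5963 + A(171, 168))/(M(138, -218) - 14263) = (5963 + 171)/((-47/2 - ¼*138 - ¼*(-218)) - 14263) = 6134/((-47/2 - 69/2 + 109/2) - 14263) = 6134/(-7/2 - 14263) = 6134/(-28533/2) = 6134*(-2/28533) = -12268/28533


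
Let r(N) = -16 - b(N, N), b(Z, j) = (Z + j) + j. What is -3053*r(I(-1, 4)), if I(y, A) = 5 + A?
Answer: 131279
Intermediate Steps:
b(Z, j) = Z + 2*j
r(N) = -16 - 3*N (r(N) = -16 - (N + 2*N) = -16 - 3*N)
-3053*r(I(-1, 4)) = -3053*(-16 - 3*(5 + 4)) = -3053*(-16 - 3*9) = -3053*(-16 - 27) = -3053*(-43) = 131279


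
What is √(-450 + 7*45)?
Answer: 3*I*√15 ≈ 11.619*I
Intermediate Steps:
√(-450 + 7*45) = √(-450 + 315) = √(-135) = 3*I*√15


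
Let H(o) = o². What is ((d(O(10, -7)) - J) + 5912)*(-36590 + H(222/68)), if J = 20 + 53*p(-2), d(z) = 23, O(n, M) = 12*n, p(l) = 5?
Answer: -119457156175/578 ≈ -2.0667e+8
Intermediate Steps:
J = 285 (J = 20 + 53*5 = 20 + 265 = 285)
((d(O(10, -7)) - J) + 5912)*(-36590 + H(222/68)) = ((23 - 1*285) + 5912)*(-36590 + (222/68)²) = ((23 - 285) + 5912)*(-36590 + (222*(1/68))²) = (-262 + 5912)*(-36590 + (111/34)²) = 5650*(-36590 + 12321/1156) = 5650*(-42285719/1156) = -119457156175/578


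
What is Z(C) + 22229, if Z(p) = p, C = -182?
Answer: 22047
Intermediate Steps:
Z(C) + 22229 = -182 + 22229 = 22047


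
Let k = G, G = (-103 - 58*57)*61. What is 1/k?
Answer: -1/207949 ≈ -4.8089e-6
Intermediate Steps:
G = -207949 (G = (-103 - 3306)*61 = -3409*61 = -207949)
k = -207949
1/k = 1/(-207949) = -1/207949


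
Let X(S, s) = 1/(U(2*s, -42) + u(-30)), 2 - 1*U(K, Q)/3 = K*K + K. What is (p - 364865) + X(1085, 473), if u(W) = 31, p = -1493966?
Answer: -4995699395220/2687549 ≈ -1.8588e+6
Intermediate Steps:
U(K, Q) = 6 - 3*K - 3*K**2 (U(K, Q) = 6 - 3*(K*K + K) = 6 - 3*(K**2 + K) = 6 - 3*(K + K**2) = 6 + (-3*K - 3*K**2) = 6 - 3*K - 3*K**2)
X(S, s) = 1/(37 - 12*s**2 - 6*s) (X(S, s) = 1/((6 - 6*s - 3*4*s**2) + 31) = 1/((6 - 6*s - 12*s**2) + 31) = 1/((6 - 12*s**2 - 6*s) + 31) = 1/(37 - 12*s**2 - 6*s))
(p - 364865) + X(1085, 473) = (-1493966 - 364865) - 1/(-37 + 6*473 + 12*473**2) = -1858831 - 1/(-37 + 2838 + 12*223729) = -1858831 - 1/(-37 + 2838 + 2684748) = -1858831 - 1/2687549 = -4995699395220/2687549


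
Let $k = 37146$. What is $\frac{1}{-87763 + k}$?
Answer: $- \frac{1}{50617} \approx -1.9756 \cdot 10^{-5}$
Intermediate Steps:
$\frac{1}{-87763 + k} = \frac{1}{-87763 + 37146} = \frac{1}{-50617} = - \frac{1}{50617}$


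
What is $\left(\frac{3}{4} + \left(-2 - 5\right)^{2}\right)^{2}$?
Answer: $\frac{39601}{16} \approx 2475.1$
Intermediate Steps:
$\left(\frac{3}{4} + \left(-2 - 5\right)^{2}\right)^{2} = \left(3 \cdot \frac{1}{4} + \left(-2 - 5\right)^{2}\right)^{2} = \left(\frac{3}{4} + \left(-7\right)^{2}\right)^{2} = \left(\frac{3}{4} + 49\right)^{2} = \left(\frac{199}{4}\right)^{2} = \frac{39601}{16}$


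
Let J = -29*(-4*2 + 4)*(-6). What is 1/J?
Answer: -1/696 ≈ -0.0014368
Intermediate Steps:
J = -696 (J = -29*(-8 + 4)*(-6) = -29*(-4)*(-6) = 116*(-6) = -696)
1/J = 1/(-696) = -1/696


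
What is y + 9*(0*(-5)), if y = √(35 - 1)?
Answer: √34 ≈ 5.8309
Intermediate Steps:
y = √34 ≈ 5.8309
y + 9*(0*(-5)) = √34 + 9*(0*(-5)) = √34 + 9*0 = √34 + 0 = √34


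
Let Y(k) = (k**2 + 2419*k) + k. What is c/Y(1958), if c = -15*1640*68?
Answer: -418200/2143031 ≈ -0.19514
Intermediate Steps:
Y(k) = k**2 + 2420*k
c = -1672800 (c = -24600*68 = -1672800)
c/Y(1958) = -1672800*1/(1958*(2420 + 1958)) = -1672800/(1958*4378) = -1672800/8572124 = -1672800*1/8572124 = -418200/2143031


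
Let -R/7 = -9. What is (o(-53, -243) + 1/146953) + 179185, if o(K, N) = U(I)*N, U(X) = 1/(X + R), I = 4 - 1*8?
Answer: 1553538915475/8670227 ≈ 1.7918e+5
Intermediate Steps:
R = 63 (R = -7*(-9) = 63)
I = -4 (I = 4 - 8 = -4)
U(X) = 1/(63 + X) (U(X) = 1/(X + 63) = 1/(63 + X))
o(K, N) = N/59 (o(K, N) = N/(63 - 4) = N/59)
(o(-53, -243) + 1/146953) + 179185 = ((1/59)*(-243) + 1/146953) + 179185 = (-243/59 + 1/146953) + 179185 = -35709520/8670227 + 179185 = 1553538915475/8670227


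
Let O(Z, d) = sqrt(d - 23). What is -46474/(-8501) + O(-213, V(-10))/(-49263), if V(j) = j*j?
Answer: 46474/8501 - sqrt(77)/49263 ≈ 5.4667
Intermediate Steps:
V(j) = j**2
O(Z, d) = sqrt(-23 + d)
-46474/(-8501) + O(-213, V(-10))/(-49263) = -46474/(-8501) + sqrt(-23 + (-10)**2)/(-49263) = -46474*(-1/8501) + sqrt(-23 + 100)*(-1/49263) = 46474/8501 + sqrt(77)*(-1/49263) = 46474/8501 - sqrt(77)/49263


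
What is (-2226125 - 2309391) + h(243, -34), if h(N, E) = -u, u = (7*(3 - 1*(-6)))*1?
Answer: -4535579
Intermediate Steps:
u = 63 (u = (7*(3 + 6))*1 = (7*9)*1 = 63*1 = 63)
h(N, E) = -63 (h(N, E) = -1*63 = -63)
(-2226125 - 2309391) + h(243, -34) = (-2226125 - 2309391) - 63 = -4535516 - 63 = -4535579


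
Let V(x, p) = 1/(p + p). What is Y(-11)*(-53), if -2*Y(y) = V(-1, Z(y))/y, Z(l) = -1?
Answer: 53/44 ≈ 1.2045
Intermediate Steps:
V(x, p) = 1/(2*p)
Y(y) = 1/(4*y) (Y(y) = -(½)/(-1)/(2*y) = -(½)*(-1)/(2*y) = -(-1)/(4*y) = 1/(4*y))
Y(-11)*(-53) = ((¼)/(-11))*(-53) = ((¼)*(-1/11))*(-53) = -1/44*(-53) = 53/44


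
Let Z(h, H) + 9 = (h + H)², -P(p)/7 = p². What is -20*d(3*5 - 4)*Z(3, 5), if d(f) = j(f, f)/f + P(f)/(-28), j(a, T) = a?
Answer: -34375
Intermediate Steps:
P(p) = -7*p²
d(f) = 1 + f²/4 (d(f) = f/f - 7*f²/(-28) = 1 - 7*f²*(-1/28) = 1 + f²/4)
Z(h, H) = -9 + (H + h)² (Z(h, H) = -9 + (h + H)² = -9 + (H + h)²)
-20*d(3*5 - 4)*Z(3, 5) = -20*(1 + (3*5 - 4)²/4)*(-9 + (5 + 3)²) = -20*(1 + (15 - 4)²/4)*(-9 + 8²) = -20*(1 + (¼)*11²)*(-9 + 64) = -20*(1 + (¼)*121)*55 = -20*(1 + 121/4)*55 = -625*55 = -20*6875/4 = -34375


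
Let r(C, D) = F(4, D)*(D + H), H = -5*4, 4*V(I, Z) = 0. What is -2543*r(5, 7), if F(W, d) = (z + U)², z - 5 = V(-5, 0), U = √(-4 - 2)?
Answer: 628121 + 330590*I*√6 ≈ 6.2812e+5 + 8.0978e+5*I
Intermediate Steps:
V(I, Z) = 0 (V(I, Z) = (¼)*0 = 0)
H = -20
U = I*√6 (U = √(-6) = I*√6 ≈ 2.4495*I)
z = 5 (z = 5 + 0 = 5)
F(W, d) = (5 + I*√6)²
r(C, D) = (5 + I*√6)²*(-20 + D) (r(C, D) = (5 + I*√6)²*(D - 20) = (5 + I*√6)²*(-20 + D))
-2543*r(5, 7) = -2543*(5 + I*√6)²*(-20 + 7) = -2543*(5 + I*√6)²*(-13) = -(-33059)*(5 + I*√6)² = 33059*(5 + I*√6)²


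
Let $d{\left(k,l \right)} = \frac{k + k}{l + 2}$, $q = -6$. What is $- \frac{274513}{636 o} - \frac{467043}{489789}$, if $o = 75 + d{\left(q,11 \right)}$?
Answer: $- \frac{225993745885}{33331121028} \approx -6.7803$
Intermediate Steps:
$d{\left(k,l \right)} = \frac{2 k}{2 + l}$
$o = \frac{963}{13}$ ($o = 75 + 2 \left(-6\right) \frac{1}{2 + 11} = 75 + 2 \left(-6\right) \frac{1}{13} = 75 - \frac{12}{13} = \frac{963}{13} \approx 74.077$)
$- \frac{274513}{636 o} - \frac{467043}{489789} = - \frac{274513}{636 \cdot \frac{963}{13}} - \frac{467043}{489789} = - \frac{274513}{\frac{612468}{13}} - \frac{155681}{163263} = \left(-274513\right) \frac{13}{612468} - \frac{155681}{163263} = - \frac{3568669}{612468} - \frac{155681}{163263} = - \frac{225993745885}{33331121028}$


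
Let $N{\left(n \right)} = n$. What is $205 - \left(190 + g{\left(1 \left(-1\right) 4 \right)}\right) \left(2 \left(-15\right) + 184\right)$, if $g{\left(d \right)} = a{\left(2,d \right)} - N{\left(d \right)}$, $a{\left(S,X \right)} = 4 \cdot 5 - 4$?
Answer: $-32135$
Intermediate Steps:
$a{\left(S,X \right)} = 16$ ($a{\left(S,X \right)} = 20 - 4 = 16$)
$g{\left(d \right)} = 16 - d$
$205 - \left(190 + g{\left(1 \left(-1\right) 4 \right)}\right) \left(2 \left(-15\right) + 184\right) = 205 - \left(190 + \left(16 - 1 \left(-1\right) 4\right)\right) \left(2 \left(-15\right) + 184\right) = 205 - \left(190 + \left(16 - \left(-1\right) 4\right)\right) \left(-30 + 184\right) = 205 - \left(190 + \left(16 - -4\right)\right) 154 = 205 - \left(190 + \left(16 + 4\right)\right) 154 = 205 - \left(190 + 20\right) 154 = 205 - 210 \cdot 154 = 205 - 32340 = -32135$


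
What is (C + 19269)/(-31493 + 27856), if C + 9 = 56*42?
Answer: -21612/3637 ≈ -5.9423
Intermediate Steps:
C = 2343 (C = -9 + 56*42 = -9 + 2352 = 2343)
(C + 19269)/(-31493 + 27856) = (2343 + 19269)/(-31493 + 27856) = 21612/(-3637) = 21612*(-1/3637) = -21612/3637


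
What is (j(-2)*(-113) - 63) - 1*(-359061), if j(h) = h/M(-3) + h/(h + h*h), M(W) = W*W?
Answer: 3232225/9 ≈ 3.5914e+5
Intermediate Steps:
M(W) = W**2
j(h) = h/9 + h/(h + h**2) (j(h) = h/((-3)**2) + h/(h + h*h) = h/9 + h/(h + h**2))
(j(-2)*(-113) - 63) - 1*(-359061) = (((9 - 2 + (-2)**2)/(9*(1 - 2)))*(-113) - 63) - 1*(-359061) = (((1/9)*(9 - 2 + 4)/(-1))*(-113) - 63) + 359061 = (((1/9)*(-1)*11)*(-113) - 63) + 359061 = (-11/9*(-113) - 63) + 359061 = (1243/9 - 63) + 359061 = 676/9 + 359061 = 3232225/9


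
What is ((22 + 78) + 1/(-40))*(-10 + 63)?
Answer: 211947/40 ≈ 5298.7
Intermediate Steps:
((22 + 78) + 1/(-40))*(-10 + 63) = (100 - 1/40)*53 = (3999/40)*53 = 211947/40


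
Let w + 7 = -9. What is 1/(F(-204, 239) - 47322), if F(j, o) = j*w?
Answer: -1/44058 ≈ -2.2697e-5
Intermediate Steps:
w = -16 (w = -7 - 9 = -16)
F(j, o) = -16*j (F(j, o) = j*(-16) = -16*j)
1/(F(-204, 239) - 47322) = 1/(-16*(-204) - 47322) = 1/(3264 - 47322) = 1/(-44058) = -1/44058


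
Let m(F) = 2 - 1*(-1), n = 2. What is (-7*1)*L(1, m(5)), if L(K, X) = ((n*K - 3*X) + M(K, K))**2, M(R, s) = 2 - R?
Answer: -252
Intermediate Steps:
m(F) = 3 (m(F) = 2 + 1 = 3)
L(K, X) = (2 + K - 3*X)**2 (L(K, X) = ((2*K - 3*X) + (2 - K))**2 = ((-3*X + 2*K) + (2 - K))**2 = (2 + K - 3*X)**2)
(-7*1)*L(1, m(5)) = (-7*1)*(-2 - 1*1 + 3*3)**2 = -7*(-2 - 1 + 9)**2 = -7*6**2 = -7*36 = -252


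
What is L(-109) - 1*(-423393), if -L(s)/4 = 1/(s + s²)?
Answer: 1246045598/2943 ≈ 4.2339e+5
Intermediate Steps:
L(s) = -4/(s + s²)
L(-109) - 1*(-423393) = -4/(-109*(1 - 109)) - 1*(-423393) = -4*(-1/109)/(-108) + 423393 = -4*(-1/109)*(-1/108) + 423393 = -1/2943 + 423393 = 1246045598/2943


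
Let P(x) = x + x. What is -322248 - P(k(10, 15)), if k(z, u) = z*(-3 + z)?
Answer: -322388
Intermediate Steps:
P(x) = 2*x
-322248 - P(k(10, 15)) = -322248 - 2*10*(-3 + 10) = -322248 - 2*10*7 = -322248 - 2*70 = -322248 - 1*140 = -322248 - 140 = -322388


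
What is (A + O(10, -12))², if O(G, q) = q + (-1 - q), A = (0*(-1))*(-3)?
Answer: 1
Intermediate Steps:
A = 0 (A = 0*(-3) = 0)
O(G, q) = -1
(A + O(10, -12))² = (0 - 1)² = (-1)² = 1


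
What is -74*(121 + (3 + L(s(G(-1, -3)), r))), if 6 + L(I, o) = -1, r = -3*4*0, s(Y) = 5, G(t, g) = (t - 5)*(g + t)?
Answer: -8658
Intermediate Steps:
G(t, g) = (-5 + t)*(g + t)
r = 0 (r = -12*0 = 0)
L(I, o) = -7 (L(I, o) = -6 - 1 = -7)
-74*(121 + (3 + L(s(G(-1, -3)), r))) = -74*(121 + (3 - 7)) = -74*(121 - 4) = -74*117 = -8658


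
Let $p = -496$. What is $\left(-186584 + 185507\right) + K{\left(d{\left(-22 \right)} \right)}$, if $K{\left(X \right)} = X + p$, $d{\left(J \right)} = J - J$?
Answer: $-1573$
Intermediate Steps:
$d{\left(J \right)} = 0$
$K{\left(X \right)} = -496 + X$ ($K{\left(X \right)} = X - 496 = -496 + X$)
$\left(-186584 + 185507\right) + K{\left(d{\left(-22 \right)} \right)} = \left(-186584 + 185507\right) + \left(-496 + 0\right) = -1077 - 496 = -1573$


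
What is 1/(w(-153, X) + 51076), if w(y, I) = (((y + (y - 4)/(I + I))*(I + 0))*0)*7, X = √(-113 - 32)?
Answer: 1/51076 ≈ 1.9579e-5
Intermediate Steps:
X = I*√145 (X = √(-145) = I*√145 ≈ 12.042*I)
w(y, I) = 0 (w(y, I) = (((y + (-4 + y)/((2*I)))*I)*0)*7 = (((y + (-4 + y)*(1/(2*I)))*I)*0)*7 = (((y + (-4 + y)/(2*I))*I)*0)*7 = ((I*(y + (-4 + y)/(2*I)))*0)*7 = 0*7 = 0)
1/(w(-153, X) + 51076) = 1/(0 + 51076) = 1/51076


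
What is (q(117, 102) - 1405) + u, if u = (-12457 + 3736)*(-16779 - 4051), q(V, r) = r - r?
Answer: 181657025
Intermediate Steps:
q(V, r) = 0
u = 181658430 (u = -8721*(-20830) = 181658430)
(q(117, 102) - 1405) + u = (0 - 1405) + 181658430 = -1405 + 181658430 = 181657025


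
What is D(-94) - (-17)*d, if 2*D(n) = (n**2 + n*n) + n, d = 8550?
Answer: 154139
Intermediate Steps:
D(n) = n**2 + n/2 (D(n) = ((n**2 + n*n) + n)/2 = ((n**2 + n**2) + n)/2 = (2*n**2 + n)/2 = (n + 2*n**2)/2 = n**2 + n/2)
D(-94) - (-17)*d = -94*(1/2 - 94) - (-17)*8550 = -94*(-187/2) - 1*(-145350) = 8789 + 145350 = 154139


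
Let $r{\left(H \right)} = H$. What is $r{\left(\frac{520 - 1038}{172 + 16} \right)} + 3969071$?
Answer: $\frac{373092415}{94} \approx 3.9691 \cdot 10^{6}$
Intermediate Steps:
$r{\left(\frac{520 - 1038}{172 + 16} \right)} + 3969071 = \frac{520 - 1038}{172 + 16} + 3969071 = - \frac{518}{188} + 3969071 = \left(-518\right) \frac{1}{188} + 3969071 = - \frac{259}{94} + 3969071 = \frac{373092415}{94}$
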